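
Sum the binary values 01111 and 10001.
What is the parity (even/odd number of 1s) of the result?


01111 = 15
10001 = 17
Sum = 32 = 100000
1s count = 1

odd parity (1 ones in 100000)


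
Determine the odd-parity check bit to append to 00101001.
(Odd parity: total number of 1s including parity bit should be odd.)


Number of 1s in data: 3
Parity bit: 0

0


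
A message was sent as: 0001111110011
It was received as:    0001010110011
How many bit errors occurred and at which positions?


XOR: 0000101000000

2 error(s) at position(s): 4, 6


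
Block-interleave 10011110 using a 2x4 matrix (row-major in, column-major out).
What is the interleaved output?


Matrix:
  1001
  1110
Read columns: 11010110

11010110


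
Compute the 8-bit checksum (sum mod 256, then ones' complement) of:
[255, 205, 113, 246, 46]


Sum = 865 mod 256 = 97
Complement = 158

158


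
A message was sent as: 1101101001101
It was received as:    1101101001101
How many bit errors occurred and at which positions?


XOR: 0000000000000

0 errors (received matches sent)


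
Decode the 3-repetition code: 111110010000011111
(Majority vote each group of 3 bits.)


Groups: 111, 110, 010, 000, 011, 111
Majority votes: 110011

110011


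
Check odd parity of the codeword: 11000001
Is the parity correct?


Number of 1s: 3

Yes, parity is correct (3 ones)


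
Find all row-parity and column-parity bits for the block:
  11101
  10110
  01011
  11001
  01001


Row parities: 01110
Column parities: 10000

Row P: 01110, Col P: 10000, Corner: 1


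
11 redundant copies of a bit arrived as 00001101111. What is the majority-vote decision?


Ones: 6 out of 11
Threshold: 6

1 (6/11 voted 1)


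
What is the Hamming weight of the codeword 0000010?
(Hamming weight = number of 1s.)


Counting 1s in 0000010

1


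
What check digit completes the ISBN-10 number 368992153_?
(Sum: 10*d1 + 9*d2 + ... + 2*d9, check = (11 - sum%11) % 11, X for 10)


Weighted sum: 300
300 mod 11 = 3

Check digit: 8


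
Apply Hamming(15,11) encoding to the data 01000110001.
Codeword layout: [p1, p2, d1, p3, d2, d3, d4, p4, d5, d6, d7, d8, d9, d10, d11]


Parity bits: p1=1, p2=1, p3=0, p4=1

110010010110001


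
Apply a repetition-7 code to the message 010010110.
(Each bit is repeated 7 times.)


Each bit -> 7 copies

000000011111110000000000000011111110000000111111111111110000000


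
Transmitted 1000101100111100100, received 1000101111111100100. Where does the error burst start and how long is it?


XOR: 0000000011000000000

Burst at position 8, length 2


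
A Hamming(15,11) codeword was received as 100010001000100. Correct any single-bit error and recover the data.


Syndrome = 0: no error detected

Data: 01001000100 (no errors)


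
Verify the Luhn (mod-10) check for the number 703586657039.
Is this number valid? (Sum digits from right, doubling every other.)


Luhn sum = 57
57 mod 10 = 7

Invalid (Luhn sum mod 10 = 7)


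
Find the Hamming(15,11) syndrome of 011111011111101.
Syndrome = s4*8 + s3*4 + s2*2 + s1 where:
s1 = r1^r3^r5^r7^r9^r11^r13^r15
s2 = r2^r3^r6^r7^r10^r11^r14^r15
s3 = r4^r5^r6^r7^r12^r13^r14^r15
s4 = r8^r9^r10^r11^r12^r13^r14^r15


s1=0, s2=0, s3=0, s4=1

Syndrome = 8 (error at position 8)


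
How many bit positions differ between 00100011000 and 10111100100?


XOR: 10011111100
Count of 1s: 7

7


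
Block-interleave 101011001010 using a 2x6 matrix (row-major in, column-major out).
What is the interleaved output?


Matrix:
  101011
  001010
Read columns: 100011001110

100011001110


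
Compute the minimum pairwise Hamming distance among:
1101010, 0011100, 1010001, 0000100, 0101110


Comparing all pairs, minimum distance: 2
Can detect 1 errors, correct 0 errors

2


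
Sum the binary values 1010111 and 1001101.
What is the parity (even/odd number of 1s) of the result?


1010111 = 87
1001101 = 77
Sum = 164 = 10100100
1s count = 3

odd parity (3 ones in 10100100)


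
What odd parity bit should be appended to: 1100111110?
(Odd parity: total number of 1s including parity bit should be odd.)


Number of 1s in data: 7
Parity bit: 0

0


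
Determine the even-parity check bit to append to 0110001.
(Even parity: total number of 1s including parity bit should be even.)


Number of 1s in data: 3
Parity bit: 1

1


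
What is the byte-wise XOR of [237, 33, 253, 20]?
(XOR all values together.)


XOR chain: 237 ^ 33 ^ 253 ^ 20 = 37

37


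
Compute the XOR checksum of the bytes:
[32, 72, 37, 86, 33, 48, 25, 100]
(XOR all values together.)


XOR chain: 32 ^ 72 ^ 37 ^ 86 ^ 33 ^ 48 ^ 25 ^ 100 = 119

119


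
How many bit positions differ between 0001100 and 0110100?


XOR: 0111000
Count of 1s: 3

3


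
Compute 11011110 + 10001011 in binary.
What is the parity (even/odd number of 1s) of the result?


11011110 = 222
10001011 = 139
Sum = 361 = 101101001
1s count = 5

odd parity (5 ones in 101101001)


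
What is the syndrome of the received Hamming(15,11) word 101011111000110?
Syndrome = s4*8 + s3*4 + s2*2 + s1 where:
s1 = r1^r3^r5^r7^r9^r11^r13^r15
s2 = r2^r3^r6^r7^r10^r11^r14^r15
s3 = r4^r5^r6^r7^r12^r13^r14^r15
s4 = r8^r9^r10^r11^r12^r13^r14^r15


s1=0, s2=0, s3=1, s4=0

Syndrome = 4 (error at position 4)


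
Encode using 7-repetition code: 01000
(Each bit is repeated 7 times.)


Each bit -> 7 copies

00000001111111000000000000000000000


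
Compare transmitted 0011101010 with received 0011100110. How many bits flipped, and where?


XOR: 0000001100

2 error(s) at position(s): 6, 7


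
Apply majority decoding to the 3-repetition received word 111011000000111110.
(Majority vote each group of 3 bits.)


Groups: 111, 011, 000, 000, 111, 110
Majority votes: 110011

110011


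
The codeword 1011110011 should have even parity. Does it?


Number of 1s: 7

No, parity error (7 ones)


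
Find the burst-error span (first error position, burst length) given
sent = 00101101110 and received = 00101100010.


XOR: 00000001100

Burst at position 7, length 2


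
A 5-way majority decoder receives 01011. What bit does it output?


Ones: 3 out of 5
Threshold: 3

1 (3/5 voted 1)


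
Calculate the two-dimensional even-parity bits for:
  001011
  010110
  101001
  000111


Row parities: 1111
Column parities: 110011

Row P: 1111, Col P: 110011, Corner: 0


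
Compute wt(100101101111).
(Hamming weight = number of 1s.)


Counting 1s in 100101101111

8


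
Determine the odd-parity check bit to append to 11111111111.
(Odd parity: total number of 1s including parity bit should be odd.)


Number of 1s in data: 11
Parity bit: 0

0


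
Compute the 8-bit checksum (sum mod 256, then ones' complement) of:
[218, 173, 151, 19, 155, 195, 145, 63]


Sum = 1119 mod 256 = 95
Complement = 160

160


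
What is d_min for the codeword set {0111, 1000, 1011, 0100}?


Comparing all pairs, minimum distance: 2
Can detect 1 errors, correct 0 errors

2


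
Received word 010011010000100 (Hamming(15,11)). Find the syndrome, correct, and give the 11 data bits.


Syndrome = 4: error at position 4

Data: 01100000100 (corrected bit 4)


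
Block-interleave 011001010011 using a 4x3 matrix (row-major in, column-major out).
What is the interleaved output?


Matrix:
  011
  001
  010
  011
Read columns: 000010111101

000010111101


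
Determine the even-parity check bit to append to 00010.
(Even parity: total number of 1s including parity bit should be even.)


Number of 1s in data: 1
Parity bit: 1

1


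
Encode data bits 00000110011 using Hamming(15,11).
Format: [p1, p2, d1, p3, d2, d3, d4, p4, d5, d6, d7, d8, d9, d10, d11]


Parity bits: p1=0, p2=0, p3=0, p4=0

000000000110011


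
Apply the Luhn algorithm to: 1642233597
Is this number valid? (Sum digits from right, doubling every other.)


Luhn sum = 52
52 mod 10 = 2

Invalid (Luhn sum mod 10 = 2)


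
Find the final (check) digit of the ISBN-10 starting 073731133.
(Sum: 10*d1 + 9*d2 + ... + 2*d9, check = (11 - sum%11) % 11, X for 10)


Weighted sum: 178
178 mod 11 = 2

Check digit: 9


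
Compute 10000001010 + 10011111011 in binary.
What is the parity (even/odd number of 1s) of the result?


10000001010 = 1034
10011111011 = 1275
Sum = 2309 = 100100000101
1s count = 4

even parity (4 ones in 100100000101)


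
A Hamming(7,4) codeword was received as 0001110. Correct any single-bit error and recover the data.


Syndrome = 7: error at position 7

Data: 0111 (corrected bit 7)


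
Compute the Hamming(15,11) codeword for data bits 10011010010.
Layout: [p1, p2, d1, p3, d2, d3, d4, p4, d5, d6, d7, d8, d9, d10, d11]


Parity bits: p1=0, p2=0, p3=0, p4=1

001000111010010


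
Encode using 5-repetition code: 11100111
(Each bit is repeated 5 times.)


Each bit -> 5 copies

1111111111111110000000000111111111111111


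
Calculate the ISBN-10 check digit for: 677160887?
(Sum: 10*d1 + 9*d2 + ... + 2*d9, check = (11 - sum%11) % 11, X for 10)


Weighted sum: 292
292 mod 11 = 6

Check digit: 5


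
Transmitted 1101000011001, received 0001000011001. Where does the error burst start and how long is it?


XOR: 1100000000000

Burst at position 0, length 2


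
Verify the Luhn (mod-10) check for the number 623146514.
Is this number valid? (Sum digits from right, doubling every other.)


Luhn sum = 33
33 mod 10 = 3

Invalid (Luhn sum mod 10 = 3)


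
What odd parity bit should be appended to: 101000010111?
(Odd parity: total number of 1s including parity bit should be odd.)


Number of 1s in data: 6
Parity bit: 1

1


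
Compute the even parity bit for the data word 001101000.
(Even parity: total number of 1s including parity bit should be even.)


Number of 1s in data: 3
Parity bit: 1

1


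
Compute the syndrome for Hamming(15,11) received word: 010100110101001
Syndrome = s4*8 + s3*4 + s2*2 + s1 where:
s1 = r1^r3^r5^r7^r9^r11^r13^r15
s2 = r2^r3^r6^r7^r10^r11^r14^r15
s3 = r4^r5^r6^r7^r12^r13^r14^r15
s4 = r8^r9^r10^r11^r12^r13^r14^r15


s1=0, s2=0, s3=0, s4=0

Syndrome = 0 (no error)


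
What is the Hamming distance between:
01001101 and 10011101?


XOR: 11010000
Count of 1s: 3

3


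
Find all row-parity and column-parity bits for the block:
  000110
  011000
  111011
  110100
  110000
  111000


Row parities: 001101
Column parities: 011001

Row P: 001101, Col P: 011001, Corner: 1


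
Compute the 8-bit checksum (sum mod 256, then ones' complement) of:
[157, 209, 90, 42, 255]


Sum = 753 mod 256 = 241
Complement = 14

14


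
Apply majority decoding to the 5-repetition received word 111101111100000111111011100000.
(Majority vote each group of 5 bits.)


Groups: 11110, 11111, 00000, 11111, 10111, 00000
Majority votes: 110110

110110


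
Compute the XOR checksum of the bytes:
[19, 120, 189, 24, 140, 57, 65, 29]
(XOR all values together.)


XOR chain: 19 ^ 120 ^ 189 ^ 24 ^ 140 ^ 57 ^ 65 ^ 29 = 39

39


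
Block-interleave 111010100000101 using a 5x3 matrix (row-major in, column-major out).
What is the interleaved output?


Matrix:
  111
  010
  100
  000
  101
Read columns: 101011100010001

101011100010001


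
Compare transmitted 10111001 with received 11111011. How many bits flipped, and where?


XOR: 01000010

2 error(s) at position(s): 1, 6


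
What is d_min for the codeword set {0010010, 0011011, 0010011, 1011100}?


Comparing all pairs, minimum distance: 1
Can detect 0 errors, correct 0 errors

1


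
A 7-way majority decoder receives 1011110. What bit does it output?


Ones: 5 out of 7
Threshold: 4

1 (5/7 voted 1)


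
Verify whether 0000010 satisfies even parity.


Number of 1s: 1

No, parity error (1 ones)


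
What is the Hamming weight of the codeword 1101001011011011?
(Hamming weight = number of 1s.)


Counting 1s in 1101001011011011

10


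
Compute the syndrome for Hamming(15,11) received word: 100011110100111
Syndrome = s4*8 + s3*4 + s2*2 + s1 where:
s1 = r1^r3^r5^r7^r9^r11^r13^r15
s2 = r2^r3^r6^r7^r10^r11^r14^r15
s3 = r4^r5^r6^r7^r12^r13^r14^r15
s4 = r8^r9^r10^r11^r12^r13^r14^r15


s1=1, s2=1, s3=0, s4=1

Syndrome = 11 (error at position 11)


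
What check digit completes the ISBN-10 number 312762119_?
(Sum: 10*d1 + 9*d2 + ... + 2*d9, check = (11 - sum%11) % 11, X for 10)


Weighted sum: 175
175 mod 11 = 10

Check digit: 1


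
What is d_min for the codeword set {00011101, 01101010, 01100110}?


Comparing all pairs, minimum distance: 2
Can detect 1 errors, correct 0 errors

2


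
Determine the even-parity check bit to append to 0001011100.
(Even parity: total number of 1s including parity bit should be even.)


Number of 1s in data: 4
Parity bit: 0

0


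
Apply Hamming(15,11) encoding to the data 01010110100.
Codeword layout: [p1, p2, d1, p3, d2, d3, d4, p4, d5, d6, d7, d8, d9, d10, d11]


Parity bits: p1=0, p2=1, p3=1, p4=1

010110110110100


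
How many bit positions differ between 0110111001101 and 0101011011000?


XOR: 0011100010101
Count of 1s: 6

6


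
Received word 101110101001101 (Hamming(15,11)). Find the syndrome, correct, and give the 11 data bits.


Syndrome = 3: error at position 3

Data: 01011001101 (corrected bit 3)


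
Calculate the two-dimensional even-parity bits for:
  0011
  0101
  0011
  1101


Row parities: 0001
Column parities: 1000

Row P: 0001, Col P: 1000, Corner: 1


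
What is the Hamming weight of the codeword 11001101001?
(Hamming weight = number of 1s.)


Counting 1s in 11001101001

6


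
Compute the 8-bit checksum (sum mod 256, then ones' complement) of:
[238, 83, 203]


Sum = 524 mod 256 = 12
Complement = 243

243


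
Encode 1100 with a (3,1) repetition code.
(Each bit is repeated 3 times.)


Each bit -> 3 copies

111111000000


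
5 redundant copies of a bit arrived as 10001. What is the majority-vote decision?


Ones: 2 out of 5
Threshold: 3

0 (2/5 voted 1)


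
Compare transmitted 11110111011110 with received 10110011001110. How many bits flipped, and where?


XOR: 01000100010000

3 error(s) at position(s): 1, 5, 9


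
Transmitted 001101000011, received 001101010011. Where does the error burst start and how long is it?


XOR: 000000010000

Burst at position 7, length 1


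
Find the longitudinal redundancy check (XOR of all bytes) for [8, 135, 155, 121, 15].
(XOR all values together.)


XOR chain: 8 ^ 135 ^ 155 ^ 121 ^ 15 = 98

98


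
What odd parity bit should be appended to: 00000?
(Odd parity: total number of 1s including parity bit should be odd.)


Number of 1s in data: 0
Parity bit: 1

1


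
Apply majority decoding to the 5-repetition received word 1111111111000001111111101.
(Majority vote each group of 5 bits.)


Groups: 11111, 11111, 00000, 11111, 11101
Majority votes: 11011

11011


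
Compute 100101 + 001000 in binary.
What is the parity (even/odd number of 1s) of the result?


100101 = 37
001000 = 8
Sum = 45 = 101101
1s count = 4

even parity (4 ones in 101101)


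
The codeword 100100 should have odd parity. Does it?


Number of 1s: 2

No, parity error (2 ones)


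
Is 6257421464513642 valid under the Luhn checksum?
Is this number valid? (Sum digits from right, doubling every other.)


Luhn sum = 60
60 mod 10 = 0

Valid (Luhn sum mod 10 = 0)


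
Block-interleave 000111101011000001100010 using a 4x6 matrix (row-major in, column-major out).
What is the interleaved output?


Matrix:
  000111
  101011
  000001
  100010
Read columns: 010100000100100011011110

010100000100100011011110


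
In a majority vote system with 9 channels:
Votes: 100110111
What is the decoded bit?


Ones: 6 out of 9
Threshold: 5

1 (6/9 voted 1)


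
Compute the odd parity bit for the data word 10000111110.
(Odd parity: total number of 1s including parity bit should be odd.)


Number of 1s in data: 6
Parity bit: 1

1


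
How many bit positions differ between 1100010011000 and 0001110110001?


XOR: 1101100101001
Count of 1s: 7

7


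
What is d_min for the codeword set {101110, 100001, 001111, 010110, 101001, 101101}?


Comparing all pairs, minimum distance: 1
Can detect 0 errors, correct 0 errors

1


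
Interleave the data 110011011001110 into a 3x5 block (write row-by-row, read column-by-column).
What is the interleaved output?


Matrix:
  11001
  10110
  01110
Read columns: 110101011011100

110101011011100


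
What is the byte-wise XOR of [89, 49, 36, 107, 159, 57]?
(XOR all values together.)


XOR chain: 89 ^ 49 ^ 36 ^ 107 ^ 159 ^ 57 = 129

129


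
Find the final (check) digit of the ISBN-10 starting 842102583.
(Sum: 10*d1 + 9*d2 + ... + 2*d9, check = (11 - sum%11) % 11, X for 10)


Weighted sum: 199
199 mod 11 = 1

Check digit: X


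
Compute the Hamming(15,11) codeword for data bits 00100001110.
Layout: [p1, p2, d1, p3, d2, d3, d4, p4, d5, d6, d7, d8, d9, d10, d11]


Parity bits: p1=1, p2=0, p3=0, p4=1

100001010001110


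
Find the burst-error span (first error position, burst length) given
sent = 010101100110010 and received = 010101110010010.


XOR: 000000010100000

Burst at position 7, length 3


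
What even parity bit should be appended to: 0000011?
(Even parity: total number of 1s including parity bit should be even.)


Number of 1s in data: 2
Parity bit: 0

0


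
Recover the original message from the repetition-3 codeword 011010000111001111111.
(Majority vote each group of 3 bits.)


Groups: 011, 010, 000, 111, 001, 111, 111
Majority votes: 1001011

1001011


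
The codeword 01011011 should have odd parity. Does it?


Number of 1s: 5

Yes, parity is correct (5 ones)


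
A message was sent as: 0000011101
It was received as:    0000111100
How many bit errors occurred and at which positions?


XOR: 0000100001

2 error(s) at position(s): 4, 9


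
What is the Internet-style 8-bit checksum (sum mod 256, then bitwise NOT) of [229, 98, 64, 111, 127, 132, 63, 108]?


Sum = 932 mod 256 = 164
Complement = 91

91


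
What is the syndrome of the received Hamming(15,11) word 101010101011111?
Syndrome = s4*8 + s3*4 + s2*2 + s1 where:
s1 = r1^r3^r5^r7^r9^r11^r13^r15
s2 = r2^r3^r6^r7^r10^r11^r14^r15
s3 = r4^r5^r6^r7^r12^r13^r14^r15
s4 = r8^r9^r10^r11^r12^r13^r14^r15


s1=0, s2=1, s3=0, s4=0

Syndrome = 2 (error at position 2)


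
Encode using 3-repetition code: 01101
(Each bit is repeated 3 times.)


Each bit -> 3 copies

000111111000111


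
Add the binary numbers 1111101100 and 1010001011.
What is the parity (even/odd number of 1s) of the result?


1111101100 = 1004
1010001011 = 651
Sum = 1655 = 11001110111
1s count = 8

even parity (8 ones in 11001110111)


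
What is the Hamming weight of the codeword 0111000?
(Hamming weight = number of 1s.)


Counting 1s in 0111000

3


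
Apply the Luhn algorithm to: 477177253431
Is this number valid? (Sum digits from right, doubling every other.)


Luhn sum = 59
59 mod 10 = 9

Invalid (Luhn sum mod 10 = 9)


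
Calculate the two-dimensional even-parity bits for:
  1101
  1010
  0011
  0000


Row parities: 1000
Column parities: 0100

Row P: 1000, Col P: 0100, Corner: 1


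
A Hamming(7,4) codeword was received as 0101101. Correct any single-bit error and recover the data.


Syndrome = 4: error at position 4

Data: 0101 (corrected bit 4)


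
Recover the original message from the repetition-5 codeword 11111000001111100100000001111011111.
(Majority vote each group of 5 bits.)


Groups: 11111, 00000, 11111, 00100, 00000, 11110, 11111
Majority votes: 1010011

1010011


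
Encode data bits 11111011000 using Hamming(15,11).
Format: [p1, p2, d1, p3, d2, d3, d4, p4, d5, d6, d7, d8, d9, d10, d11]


Parity bits: p1=1, p2=0, p3=0, p4=1

101011111011000


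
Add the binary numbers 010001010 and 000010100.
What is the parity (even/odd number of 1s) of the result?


010001010 = 138
000010100 = 20
Sum = 158 = 10011110
1s count = 5

odd parity (5 ones in 10011110)


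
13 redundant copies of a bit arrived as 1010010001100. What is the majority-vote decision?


Ones: 5 out of 13
Threshold: 7

0 (5/13 voted 1)


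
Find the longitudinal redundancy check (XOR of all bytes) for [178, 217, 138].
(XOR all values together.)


XOR chain: 178 ^ 217 ^ 138 = 225

225


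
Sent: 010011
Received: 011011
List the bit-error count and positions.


XOR: 001000

1 error(s) at position(s): 2


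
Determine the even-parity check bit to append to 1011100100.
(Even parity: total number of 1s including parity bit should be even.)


Number of 1s in data: 5
Parity bit: 1

1


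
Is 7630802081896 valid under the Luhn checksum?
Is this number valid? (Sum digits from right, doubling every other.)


Luhn sum = 56
56 mod 10 = 6

Invalid (Luhn sum mod 10 = 6)


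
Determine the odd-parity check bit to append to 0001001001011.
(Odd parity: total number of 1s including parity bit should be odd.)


Number of 1s in data: 5
Parity bit: 0

0


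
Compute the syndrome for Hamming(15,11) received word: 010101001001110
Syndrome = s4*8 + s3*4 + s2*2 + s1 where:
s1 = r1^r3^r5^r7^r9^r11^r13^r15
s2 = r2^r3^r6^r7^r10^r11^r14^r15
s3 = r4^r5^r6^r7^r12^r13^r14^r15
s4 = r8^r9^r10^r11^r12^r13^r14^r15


s1=0, s2=1, s3=1, s4=0

Syndrome = 6 (error at position 6)


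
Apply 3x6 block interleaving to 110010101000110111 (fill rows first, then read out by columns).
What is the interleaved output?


Matrix:
  110010
  101000
  110111
Read columns: 111101010001101001

111101010001101001


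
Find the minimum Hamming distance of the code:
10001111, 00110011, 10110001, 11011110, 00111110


Comparing all pairs, minimum distance: 2
Can detect 1 errors, correct 0 errors

2


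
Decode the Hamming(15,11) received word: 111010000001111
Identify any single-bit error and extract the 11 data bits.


Syndrome = 5: error at position 5

Data: 10000001111 (corrected bit 5)


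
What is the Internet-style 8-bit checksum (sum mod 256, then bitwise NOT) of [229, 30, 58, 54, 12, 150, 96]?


Sum = 629 mod 256 = 117
Complement = 138

138


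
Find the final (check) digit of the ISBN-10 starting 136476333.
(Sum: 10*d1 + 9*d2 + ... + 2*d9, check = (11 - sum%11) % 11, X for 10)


Weighted sum: 212
212 mod 11 = 3

Check digit: 8


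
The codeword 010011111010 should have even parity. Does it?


Number of 1s: 7

No, parity error (7 ones)


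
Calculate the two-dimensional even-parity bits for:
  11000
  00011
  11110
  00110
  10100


Row parities: 00000
Column parities: 10111

Row P: 00000, Col P: 10111, Corner: 0


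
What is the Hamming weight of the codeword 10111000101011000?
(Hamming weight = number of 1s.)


Counting 1s in 10111000101011000

8


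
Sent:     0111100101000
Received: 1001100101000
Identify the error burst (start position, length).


XOR: 1110000000000

Burst at position 0, length 3


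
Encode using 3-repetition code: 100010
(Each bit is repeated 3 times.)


Each bit -> 3 copies

111000000000111000


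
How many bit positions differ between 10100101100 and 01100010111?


XOR: 11000111011
Count of 1s: 7

7


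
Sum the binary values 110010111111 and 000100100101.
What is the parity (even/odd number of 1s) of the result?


110010111111 = 3263
000100100101 = 293
Sum = 3556 = 110111100100
1s count = 7

odd parity (7 ones in 110111100100)


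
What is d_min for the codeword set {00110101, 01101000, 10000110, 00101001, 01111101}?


Comparing all pairs, minimum distance: 2
Can detect 1 errors, correct 0 errors

2


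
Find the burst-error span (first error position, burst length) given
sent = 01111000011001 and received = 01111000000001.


XOR: 00000000011000

Burst at position 9, length 2


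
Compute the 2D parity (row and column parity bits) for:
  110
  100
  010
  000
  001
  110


Row parities: 011010
Column parities: 111

Row P: 011010, Col P: 111, Corner: 1


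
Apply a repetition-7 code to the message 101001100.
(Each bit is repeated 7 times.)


Each bit -> 7 copies

111111100000001111111000000000000001111111111111100000000000000


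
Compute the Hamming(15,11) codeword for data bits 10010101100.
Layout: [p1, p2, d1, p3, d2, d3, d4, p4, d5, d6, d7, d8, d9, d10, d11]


Parity bits: p1=1, p2=1, p3=1, p4=1

111100110101100


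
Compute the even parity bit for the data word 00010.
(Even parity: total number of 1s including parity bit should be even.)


Number of 1s in data: 1
Parity bit: 1

1


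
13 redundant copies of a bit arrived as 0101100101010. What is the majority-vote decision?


Ones: 6 out of 13
Threshold: 7

0 (6/13 voted 1)


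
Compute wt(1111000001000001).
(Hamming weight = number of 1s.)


Counting 1s in 1111000001000001

6


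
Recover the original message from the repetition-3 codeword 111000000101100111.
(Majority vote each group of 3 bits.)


Groups: 111, 000, 000, 101, 100, 111
Majority votes: 100101

100101


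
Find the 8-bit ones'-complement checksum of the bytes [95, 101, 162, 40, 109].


Sum = 507 mod 256 = 251
Complement = 4

4


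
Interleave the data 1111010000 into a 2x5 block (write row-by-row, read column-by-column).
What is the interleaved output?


Matrix:
  11110
  10000
Read columns: 1110101000

1110101000


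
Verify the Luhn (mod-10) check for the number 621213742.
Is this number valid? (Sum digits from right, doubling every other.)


Luhn sum = 39
39 mod 10 = 9

Invalid (Luhn sum mod 10 = 9)


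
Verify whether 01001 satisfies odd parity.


Number of 1s: 2

No, parity error (2 ones)


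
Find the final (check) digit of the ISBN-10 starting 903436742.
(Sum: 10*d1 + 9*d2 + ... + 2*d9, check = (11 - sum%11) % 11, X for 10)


Weighted sum: 234
234 mod 11 = 3

Check digit: 8


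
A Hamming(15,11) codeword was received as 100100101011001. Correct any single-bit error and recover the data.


Syndrome = 3: error at position 3

Data: 10011011001 (corrected bit 3)


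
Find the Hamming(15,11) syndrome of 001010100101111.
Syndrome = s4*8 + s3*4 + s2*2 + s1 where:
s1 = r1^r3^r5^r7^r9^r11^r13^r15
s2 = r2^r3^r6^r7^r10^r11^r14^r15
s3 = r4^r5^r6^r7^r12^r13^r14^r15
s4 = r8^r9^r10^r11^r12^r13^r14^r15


s1=1, s2=1, s3=0, s4=1

Syndrome = 11 (error at position 11)


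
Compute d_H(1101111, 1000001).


XOR: 0101110
Count of 1s: 4

4


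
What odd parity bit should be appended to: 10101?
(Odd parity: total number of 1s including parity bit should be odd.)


Number of 1s in data: 3
Parity bit: 0

0


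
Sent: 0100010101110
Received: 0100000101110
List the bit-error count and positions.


XOR: 0000010000000

1 error(s) at position(s): 5


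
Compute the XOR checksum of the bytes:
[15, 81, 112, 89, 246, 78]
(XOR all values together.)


XOR chain: 15 ^ 81 ^ 112 ^ 89 ^ 246 ^ 78 = 207

207


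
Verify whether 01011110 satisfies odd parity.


Number of 1s: 5

Yes, parity is correct (5 ones)


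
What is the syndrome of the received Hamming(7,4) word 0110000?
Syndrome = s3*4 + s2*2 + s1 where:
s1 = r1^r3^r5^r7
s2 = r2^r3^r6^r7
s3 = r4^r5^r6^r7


s1=1, s2=0, s3=0

Syndrome = 1 (error at position 1)


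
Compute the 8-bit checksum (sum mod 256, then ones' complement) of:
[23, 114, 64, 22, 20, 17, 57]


Sum = 317 mod 256 = 61
Complement = 194

194


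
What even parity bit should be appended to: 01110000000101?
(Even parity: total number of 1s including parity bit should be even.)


Number of 1s in data: 5
Parity bit: 1

1


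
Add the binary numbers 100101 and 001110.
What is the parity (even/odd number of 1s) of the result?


100101 = 37
001110 = 14
Sum = 51 = 110011
1s count = 4

even parity (4 ones in 110011)


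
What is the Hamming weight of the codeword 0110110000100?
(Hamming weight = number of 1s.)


Counting 1s in 0110110000100

5


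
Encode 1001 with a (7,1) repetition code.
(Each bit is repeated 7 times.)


Each bit -> 7 copies

1111111000000000000001111111


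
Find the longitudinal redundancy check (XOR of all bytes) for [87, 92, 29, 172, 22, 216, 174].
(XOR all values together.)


XOR chain: 87 ^ 92 ^ 29 ^ 172 ^ 22 ^ 216 ^ 174 = 218

218


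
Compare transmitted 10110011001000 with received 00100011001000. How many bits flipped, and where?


XOR: 10010000000000

2 error(s) at position(s): 0, 3


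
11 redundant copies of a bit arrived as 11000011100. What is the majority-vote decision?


Ones: 5 out of 11
Threshold: 6

0 (5/11 voted 1)


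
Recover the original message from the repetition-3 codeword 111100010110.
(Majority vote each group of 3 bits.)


Groups: 111, 100, 010, 110
Majority votes: 1001

1001


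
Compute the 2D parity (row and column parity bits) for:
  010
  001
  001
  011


Row parities: 1110
Column parities: 001

Row P: 1110, Col P: 001, Corner: 1


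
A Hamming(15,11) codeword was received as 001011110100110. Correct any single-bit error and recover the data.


Syndrome = 6: error at position 6

Data: 11010100110 (corrected bit 6)


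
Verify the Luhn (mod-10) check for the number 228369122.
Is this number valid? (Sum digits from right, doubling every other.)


Luhn sum = 42
42 mod 10 = 2

Invalid (Luhn sum mod 10 = 2)


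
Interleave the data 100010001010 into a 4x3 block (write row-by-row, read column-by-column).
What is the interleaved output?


Matrix:
  100
  010
  001
  010
Read columns: 100001010010

100001010010


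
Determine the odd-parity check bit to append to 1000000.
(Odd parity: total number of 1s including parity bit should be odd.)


Number of 1s in data: 1
Parity bit: 0

0


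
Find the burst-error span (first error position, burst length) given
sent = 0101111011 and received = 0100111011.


XOR: 0001000000

Burst at position 3, length 1


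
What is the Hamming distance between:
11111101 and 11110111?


XOR: 00001010
Count of 1s: 2

2


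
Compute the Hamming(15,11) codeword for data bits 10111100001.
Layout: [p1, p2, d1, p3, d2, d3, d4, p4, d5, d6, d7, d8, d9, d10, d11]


Parity bits: p1=0, p2=1, p3=1, p4=1

011101111100001


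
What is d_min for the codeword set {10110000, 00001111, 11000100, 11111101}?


Comparing all pairs, minimum distance: 4
Can detect 3 errors, correct 1 errors

4


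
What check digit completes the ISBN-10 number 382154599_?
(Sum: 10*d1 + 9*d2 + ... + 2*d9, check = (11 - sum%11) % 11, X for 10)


Weighted sum: 240
240 mod 11 = 9

Check digit: 2


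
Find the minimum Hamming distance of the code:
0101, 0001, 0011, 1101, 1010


Comparing all pairs, minimum distance: 1
Can detect 0 errors, correct 0 errors

1


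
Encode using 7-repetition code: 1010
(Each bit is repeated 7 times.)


Each bit -> 7 copies

1111111000000011111110000000


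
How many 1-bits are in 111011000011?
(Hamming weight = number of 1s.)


Counting 1s in 111011000011

7


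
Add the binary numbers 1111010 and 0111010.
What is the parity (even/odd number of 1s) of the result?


1111010 = 122
0111010 = 58
Sum = 180 = 10110100
1s count = 4

even parity (4 ones in 10110100)


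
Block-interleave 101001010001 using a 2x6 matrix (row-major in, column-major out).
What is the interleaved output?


Matrix:
  101001
  010001
Read columns: 100110000011

100110000011


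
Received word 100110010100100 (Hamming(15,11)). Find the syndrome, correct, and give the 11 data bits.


Syndrome = 15: error at position 15

Data: 01000100101 (corrected bit 15)


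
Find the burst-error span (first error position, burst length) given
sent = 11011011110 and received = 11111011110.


XOR: 00100000000

Burst at position 2, length 1


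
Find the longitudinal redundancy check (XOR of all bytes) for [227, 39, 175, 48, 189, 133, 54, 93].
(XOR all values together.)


XOR chain: 227 ^ 39 ^ 175 ^ 48 ^ 189 ^ 133 ^ 54 ^ 93 = 8

8


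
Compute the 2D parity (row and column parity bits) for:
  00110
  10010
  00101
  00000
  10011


Row parities: 00001
Column parities: 00010

Row P: 00001, Col P: 00010, Corner: 1


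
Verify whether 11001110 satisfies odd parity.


Number of 1s: 5

Yes, parity is correct (5 ones)


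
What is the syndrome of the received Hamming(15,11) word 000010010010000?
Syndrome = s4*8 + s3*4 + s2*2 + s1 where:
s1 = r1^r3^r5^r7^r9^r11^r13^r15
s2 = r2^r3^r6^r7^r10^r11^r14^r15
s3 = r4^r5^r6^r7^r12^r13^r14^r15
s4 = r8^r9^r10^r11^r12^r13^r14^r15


s1=0, s2=1, s3=1, s4=0

Syndrome = 6 (error at position 6)


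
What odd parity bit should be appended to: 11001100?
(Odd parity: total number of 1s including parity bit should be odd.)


Number of 1s in data: 4
Parity bit: 1

1


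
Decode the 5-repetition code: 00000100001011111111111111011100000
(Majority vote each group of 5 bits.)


Groups: 00000, 10000, 10111, 11111, 11111, 10111, 00000
Majority votes: 0011110

0011110


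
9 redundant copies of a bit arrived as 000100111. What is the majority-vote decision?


Ones: 4 out of 9
Threshold: 5

0 (4/9 voted 1)


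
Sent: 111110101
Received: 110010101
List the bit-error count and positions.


XOR: 001100000

2 error(s) at position(s): 2, 3


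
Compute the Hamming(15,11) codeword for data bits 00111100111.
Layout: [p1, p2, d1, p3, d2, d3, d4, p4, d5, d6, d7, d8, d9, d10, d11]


Parity bits: p1=0, p2=1, p3=1, p4=1

010101111100111


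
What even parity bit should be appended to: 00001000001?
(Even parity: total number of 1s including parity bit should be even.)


Number of 1s in data: 2
Parity bit: 0

0


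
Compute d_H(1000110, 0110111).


XOR: 1110001
Count of 1s: 4

4


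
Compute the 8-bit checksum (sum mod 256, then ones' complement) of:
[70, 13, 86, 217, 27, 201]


Sum = 614 mod 256 = 102
Complement = 153

153


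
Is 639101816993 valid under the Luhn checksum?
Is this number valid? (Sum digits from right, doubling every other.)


Luhn sum = 49
49 mod 10 = 9

Invalid (Luhn sum mod 10 = 9)


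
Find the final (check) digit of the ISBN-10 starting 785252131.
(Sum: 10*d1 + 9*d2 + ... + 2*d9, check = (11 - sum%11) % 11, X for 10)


Weighted sum: 251
251 mod 11 = 9

Check digit: 2


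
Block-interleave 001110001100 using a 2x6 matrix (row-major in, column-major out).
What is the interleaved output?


Matrix:
  001110
  001100
Read columns: 000011111000

000011111000


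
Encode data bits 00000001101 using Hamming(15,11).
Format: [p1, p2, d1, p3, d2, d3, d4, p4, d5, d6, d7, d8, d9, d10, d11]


Parity bits: p1=0, p2=1, p3=1, p4=1

010100010001101


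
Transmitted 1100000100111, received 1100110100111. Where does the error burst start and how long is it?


XOR: 0000110000000

Burst at position 4, length 2


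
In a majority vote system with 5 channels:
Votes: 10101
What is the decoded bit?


Ones: 3 out of 5
Threshold: 3

1 (3/5 voted 1)


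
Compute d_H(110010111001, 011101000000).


XOR: 101111111001
Count of 1s: 9

9


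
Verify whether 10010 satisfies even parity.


Number of 1s: 2

Yes, parity is correct (2 ones)


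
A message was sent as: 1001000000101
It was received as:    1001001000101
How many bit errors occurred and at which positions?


XOR: 0000001000000

1 error(s) at position(s): 6


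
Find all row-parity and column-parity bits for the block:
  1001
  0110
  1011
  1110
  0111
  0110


Row parities: 001110
Column parities: 1011

Row P: 001110, Col P: 1011, Corner: 1


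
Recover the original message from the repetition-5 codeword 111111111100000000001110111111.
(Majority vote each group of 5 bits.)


Groups: 11111, 11111, 00000, 00000, 11101, 11111
Majority votes: 110011

110011


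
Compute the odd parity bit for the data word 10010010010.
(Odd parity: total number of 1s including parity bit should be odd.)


Number of 1s in data: 4
Parity bit: 1

1


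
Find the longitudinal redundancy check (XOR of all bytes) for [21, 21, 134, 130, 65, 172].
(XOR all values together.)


XOR chain: 21 ^ 21 ^ 134 ^ 130 ^ 65 ^ 172 = 233

233


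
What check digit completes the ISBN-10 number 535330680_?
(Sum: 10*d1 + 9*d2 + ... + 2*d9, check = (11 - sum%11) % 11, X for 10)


Weighted sum: 204
204 mod 11 = 6

Check digit: 5


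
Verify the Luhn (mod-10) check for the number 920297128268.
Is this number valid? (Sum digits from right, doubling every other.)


Luhn sum = 53
53 mod 10 = 3

Invalid (Luhn sum mod 10 = 3)


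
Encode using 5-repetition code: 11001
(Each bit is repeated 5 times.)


Each bit -> 5 copies

1111111111000000000011111


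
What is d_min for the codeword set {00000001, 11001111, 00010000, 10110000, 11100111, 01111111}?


Comparing all pairs, minimum distance: 2
Can detect 1 errors, correct 0 errors

2


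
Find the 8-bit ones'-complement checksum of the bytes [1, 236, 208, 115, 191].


Sum = 751 mod 256 = 239
Complement = 16

16


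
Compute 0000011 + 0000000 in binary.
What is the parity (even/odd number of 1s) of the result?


0000011 = 3
0000000 = 0
Sum = 3 = 11
1s count = 2

even parity (2 ones in 11)


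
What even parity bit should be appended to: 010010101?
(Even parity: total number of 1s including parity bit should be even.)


Number of 1s in data: 4
Parity bit: 0

0


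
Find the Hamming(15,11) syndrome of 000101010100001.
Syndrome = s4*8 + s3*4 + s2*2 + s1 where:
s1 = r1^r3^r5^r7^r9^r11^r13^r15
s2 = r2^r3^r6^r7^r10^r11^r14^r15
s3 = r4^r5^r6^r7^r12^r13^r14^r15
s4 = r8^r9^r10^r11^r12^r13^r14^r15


s1=1, s2=1, s3=1, s4=1

Syndrome = 15 (error at position 15)


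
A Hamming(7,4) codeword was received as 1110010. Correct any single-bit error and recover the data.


Syndrome = 6: error at position 6

Data: 1000 (corrected bit 6)


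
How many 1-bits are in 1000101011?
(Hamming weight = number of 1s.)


Counting 1s in 1000101011

5


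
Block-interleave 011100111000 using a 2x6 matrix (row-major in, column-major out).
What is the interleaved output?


Matrix:
  011100
  111000
Read columns: 011111100000

011111100000


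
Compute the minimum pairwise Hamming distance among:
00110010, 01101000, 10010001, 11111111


Comparing all pairs, minimum distance: 4
Can detect 3 errors, correct 1 errors

4


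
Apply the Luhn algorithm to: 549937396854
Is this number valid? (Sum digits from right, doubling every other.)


Luhn sum = 67
67 mod 10 = 7

Invalid (Luhn sum mod 10 = 7)


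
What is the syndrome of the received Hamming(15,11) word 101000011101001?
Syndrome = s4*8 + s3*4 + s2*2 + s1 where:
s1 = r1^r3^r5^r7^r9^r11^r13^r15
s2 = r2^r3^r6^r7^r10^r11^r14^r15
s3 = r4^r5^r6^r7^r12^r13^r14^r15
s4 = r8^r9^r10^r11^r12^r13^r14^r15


s1=0, s2=1, s3=0, s4=1

Syndrome = 10 (error at position 10)


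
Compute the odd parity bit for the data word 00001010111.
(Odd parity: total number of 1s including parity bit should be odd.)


Number of 1s in data: 5
Parity bit: 0

0


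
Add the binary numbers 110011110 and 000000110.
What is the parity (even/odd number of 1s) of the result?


110011110 = 414
000000110 = 6
Sum = 420 = 110100100
1s count = 4

even parity (4 ones in 110100100)


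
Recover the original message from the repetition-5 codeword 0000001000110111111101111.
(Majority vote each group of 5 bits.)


Groups: 00000, 01000, 11011, 11111, 01111
Majority votes: 00111

00111


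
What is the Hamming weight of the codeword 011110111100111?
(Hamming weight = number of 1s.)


Counting 1s in 011110111100111

11
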